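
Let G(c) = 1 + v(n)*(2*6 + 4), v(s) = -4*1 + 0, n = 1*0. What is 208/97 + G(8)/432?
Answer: 9305/4656 ≈ 1.9985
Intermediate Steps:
n = 0
v(s) = -4 (v(s) = -4 + 0 = -4)
G(c) = -63 (G(c) = 1 - 4*(2*6 + 4) = 1 - 4*(12 + 4) = 1 - 4*16 = 1 - 64 = -63)
208/97 + G(8)/432 = 208/97 - 63/432 = 208*(1/97) - 63*1/432 = 208/97 - 7/48 = 9305/4656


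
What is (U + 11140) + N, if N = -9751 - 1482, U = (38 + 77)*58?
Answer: 6577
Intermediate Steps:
U = 6670 (U = 115*58 = 6670)
N = -11233
(U + 11140) + N = (6670 + 11140) - 11233 = 17810 - 11233 = 6577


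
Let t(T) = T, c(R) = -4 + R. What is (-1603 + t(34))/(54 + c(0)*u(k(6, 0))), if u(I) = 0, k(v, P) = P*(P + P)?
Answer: -523/18 ≈ -29.056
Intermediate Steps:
k(v, P) = 2*P**2 (k(v, P) = P*(2*P) = 2*P**2)
(-1603 + t(34))/(54 + c(0)*u(k(6, 0))) = (-1603 + 34)/(54 + (-4 + 0)*0) = -1569/(54 - 4*0) = -1569/(54 + 0) = -1569/54 = -1569*1/54 = -523/18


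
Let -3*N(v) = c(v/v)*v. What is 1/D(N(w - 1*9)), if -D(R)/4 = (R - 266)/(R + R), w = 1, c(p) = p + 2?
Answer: 2/129 ≈ 0.015504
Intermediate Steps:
c(p) = 2 + p
N(v) = -v (N(v) = -(2 + v/v)*v/3 = -(2 + 1)*v/3 = -v)
D(R) = -2*(-266 + R)/R (D(R) = -4*(R - 266)/(R + R) = -4*(-266 + R)/(2*R) = -4*(-266 + R)*1/(2*R) = -2*(-266 + R)/R)
1/D(N(w - 1*9)) = 1/(-2 + 532/((-(1 - 1*9)))) = 1/(-2 + 532/((-(1 - 9)))) = 1/(-2 + 532/((-1*(-8)))) = 1/(-2 + 532/8) = 1/(-2 + 532*(⅛)) = 1/(-2 + 133/2) = 1/(129/2) = 2/129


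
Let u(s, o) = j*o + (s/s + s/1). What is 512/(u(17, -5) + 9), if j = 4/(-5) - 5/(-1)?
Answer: 256/3 ≈ 85.333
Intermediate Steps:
j = 21/5 (j = 4*(-⅕) - 5*(-1) = -⅘ + 5 = 21/5 ≈ 4.2000)
u(s, o) = 1 + s + 21*o/5 (u(s, o) = 21*o/5 + (s/s + s/1) = 21*o/5 + (1 + s*1) = 21*o/5 + (1 + s) = 1 + s + 21*o/5)
512/(u(17, -5) + 9) = 512/((1 + 17 + (21/5)*(-5)) + 9) = 512/((1 + 17 - 21) + 9) = 512/(-3 + 9) = 512/6 = 512*(⅙) = 256/3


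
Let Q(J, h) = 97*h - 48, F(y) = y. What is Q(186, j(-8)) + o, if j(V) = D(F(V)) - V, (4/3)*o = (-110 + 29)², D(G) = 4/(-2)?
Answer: 21819/4 ≈ 5454.8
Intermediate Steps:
D(G) = -2 (D(G) = 4*(-½) = -2)
o = 19683/4 (o = 3*(-110 + 29)²/4 = (¾)*(-81)² = (¾)*6561 = 19683/4 ≈ 4920.8)
j(V) = -2 - V
Q(J, h) = -48 + 97*h
Q(186, j(-8)) + o = (-48 + 97*(-2 - 1*(-8))) + 19683/4 = (-48 + 97*(-2 + 8)) + 19683/4 = (-48 + 97*6) + 19683/4 = (-48 + 582) + 19683/4 = 534 + 19683/4 = 21819/4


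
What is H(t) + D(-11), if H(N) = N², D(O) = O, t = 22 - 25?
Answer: -2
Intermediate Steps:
t = -3
H(t) + D(-11) = (-3)² - 11 = 9 - 11 = -2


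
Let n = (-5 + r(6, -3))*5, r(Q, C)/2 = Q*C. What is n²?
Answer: 42025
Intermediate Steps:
r(Q, C) = 2*C*Q (r(Q, C) = 2*(Q*C) = 2*(C*Q) = 2*C*Q)
n = -205 (n = (-5 + 2*(-3)*6)*5 = (-5 - 36)*5 = -41*5 = -205)
n² = (-205)² = 42025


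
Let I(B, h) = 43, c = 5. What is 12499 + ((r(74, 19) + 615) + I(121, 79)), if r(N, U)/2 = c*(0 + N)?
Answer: 13897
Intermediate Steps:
r(N, U) = 10*N (r(N, U) = 2*(5*(0 + N)) = 2*(5*N) = 10*N)
12499 + ((r(74, 19) + 615) + I(121, 79)) = 12499 + ((10*74 + 615) + 43) = 12499 + ((740 + 615) + 43) = 12499 + (1355 + 43) = 12499 + 1398 = 13897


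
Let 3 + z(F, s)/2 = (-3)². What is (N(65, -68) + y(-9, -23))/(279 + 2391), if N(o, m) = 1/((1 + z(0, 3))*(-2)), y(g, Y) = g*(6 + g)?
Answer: 701/69420 ≈ 0.010098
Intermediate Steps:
z(F, s) = 12 (z(F, s) = -6 + 2*(-3)² = -6 + 2*9 = -6 + 18 = 12)
N(o, m) = -1/26 (N(o, m) = 1/((1 + 12)*(-2)) = 1/(13*(-2)) = 1/(-26) = -1/26)
(N(65, -68) + y(-9, -23))/(279 + 2391) = (-1/26 - 9*(6 - 9))/(279 + 2391) = (-1/26 - 9*(-3))/2670 = (-1/26 + 27)*(1/2670) = (701/26)*(1/2670) = 701/69420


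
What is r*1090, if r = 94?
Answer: 102460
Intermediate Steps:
r*1090 = 94*1090 = 102460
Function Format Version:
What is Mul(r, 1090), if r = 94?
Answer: 102460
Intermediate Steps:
Mul(r, 1090) = Mul(94, 1090) = 102460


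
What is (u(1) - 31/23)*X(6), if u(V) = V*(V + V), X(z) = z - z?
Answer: 0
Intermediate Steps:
X(z) = 0
u(V) = 2*V² (u(V) = V*(2*V) = 2*V²)
(u(1) - 31/23)*X(6) = (2*1² - 31/23)*0 = (2*1 - 31*1/23)*0 = (2 - 31/23)*0 = (15/23)*0 = 0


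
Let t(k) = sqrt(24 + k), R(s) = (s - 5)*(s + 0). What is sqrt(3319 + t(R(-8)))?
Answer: sqrt(3319 + 8*sqrt(2)) ≈ 57.709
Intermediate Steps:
R(s) = s*(-5 + s) (R(s) = (-5 + s)*s = s*(-5 + s))
sqrt(3319 + t(R(-8))) = sqrt(3319 + sqrt(24 - 8*(-5 - 8))) = sqrt(3319 + sqrt(24 - 8*(-13))) = sqrt(3319 + sqrt(24 + 104)) = sqrt(3319 + sqrt(128)) = sqrt(3319 + 8*sqrt(2))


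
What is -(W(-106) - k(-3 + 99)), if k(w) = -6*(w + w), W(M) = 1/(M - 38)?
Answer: -165887/144 ≈ -1152.0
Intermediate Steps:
W(M) = 1/(-38 + M)
k(w) = -12*w
-(W(-106) - k(-3 + 99)) = -(1/(-38 - 106) - (-12)*(-3 + 99)) = -(1/(-144) - (-12)*96) = -(-1/144 - 1*(-1152)) = -(-1/144 + 1152) = -1*165887/144 = -165887/144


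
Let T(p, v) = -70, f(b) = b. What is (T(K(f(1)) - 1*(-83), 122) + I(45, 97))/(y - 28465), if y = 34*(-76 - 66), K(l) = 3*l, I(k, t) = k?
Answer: 25/33293 ≈ 0.00075091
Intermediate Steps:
y = -4828 (y = 34*(-142) = -4828)
(T(K(f(1)) - 1*(-83), 122) + I(45, 97))/(y - 28465) = (-70 + 45)/(-4828 - 28465) = -25/(-33293) = -25*(-1/33293) = 25/33293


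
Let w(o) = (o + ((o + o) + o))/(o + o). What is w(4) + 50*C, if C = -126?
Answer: -6298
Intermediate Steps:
w(o) = 2 (w(o) = (o + (2*o + o))/((2*o)) = (o + 3*o)*(1/(2*o)) = (4*o)*(1/(2*o)) = 2)
w(4) + 50*C = 2 + 50*(-126) = 2 - 6300 = -6298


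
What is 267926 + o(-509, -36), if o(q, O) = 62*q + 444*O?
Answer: 220384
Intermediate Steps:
267926 + o(-509, -36) = 267926 + (62*(-509) + 444*(-36)) = 267926 + (-31558 - 15984) = 267926 - 47542 = 220384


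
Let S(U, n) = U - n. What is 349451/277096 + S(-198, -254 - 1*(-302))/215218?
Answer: 37569989851/29818023464 ≈ 1.2600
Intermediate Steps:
349451/277096 + S(-198, -254 - 1*(-302))/215218 = 349451/277096 + (-198 - (-254 - 1*(-302)))/215218 = 349451*(1/277096) + (-198 - (-254 + 302))*(1/215218) = 349451/277096 + (-198 - 1*48)*(1/215218) = 349451/277096 + (-198 - 48)*(1/215218) = 349451/277096 - 246*1/215218 = 349451/277096 - 123/107609 = 37569989851/29818023464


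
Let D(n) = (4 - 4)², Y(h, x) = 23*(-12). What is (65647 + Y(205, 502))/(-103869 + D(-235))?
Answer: -65371/103869 ≈ -0.62936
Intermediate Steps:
Y(h, x) = -276
D(n) = 0 (D(n) = 0² = 0)
(65647 + Y(205, 502))/(-103869 + D(-235)) = (65647 - 276)/(-103869 + 0) = 65371/(-103869) = 65371*(-1/103869) = -65371/103869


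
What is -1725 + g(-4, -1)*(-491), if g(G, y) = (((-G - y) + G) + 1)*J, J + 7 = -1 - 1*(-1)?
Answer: 5149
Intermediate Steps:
J = -7 (J = -7 + (-1 - 1*(-1)) = -7 + (-1 + 1) = -7 + 0 = -7)
g(G, y) = -7 + 7*y (g(G, y) = (((-G - y) + G) + 1)*(-7) = (-y + 1)*(-7) = (1 - y)*(-7) = -7 + 7*y)
-1725 + g(-4, -1)*(-491) = -1725 + (-7 + 7*(-1))*(-491) = -1725 + (-7 - 7)*(-491) = -1725 - 14*(-491) = -1725 + 6874 = 5149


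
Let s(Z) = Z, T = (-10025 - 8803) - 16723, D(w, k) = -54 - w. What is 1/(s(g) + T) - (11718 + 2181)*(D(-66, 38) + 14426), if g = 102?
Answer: -7113684189139/35449 ≈ -2.0067e+8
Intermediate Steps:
T = -35551 (T = -18828 - 16723 = -35551)
1/(s(g) + T) - (11718 + 2181)*(D(-66, 38) + 14426) = 1/(102 - 35551) - (11718 + 2181)*((-54 - 1*(-66)) + 14426) = 1/(-35449) - 13899*((-54 + 66) + 14426) = -1/35449 - 13899*(12 + 14426) = -1/35449 - 13899*14438 = -1/35449 - 1*200673762 = -1/35449 - 200673762 = -7113684189139/35449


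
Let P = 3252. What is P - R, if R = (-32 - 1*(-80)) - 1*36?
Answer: 3240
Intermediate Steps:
R = 12 (R = (-32 + 80) - 36 = 48 - 36 = 12)
P - R = 3252 - 1*12 = 3252 - 12 = 3240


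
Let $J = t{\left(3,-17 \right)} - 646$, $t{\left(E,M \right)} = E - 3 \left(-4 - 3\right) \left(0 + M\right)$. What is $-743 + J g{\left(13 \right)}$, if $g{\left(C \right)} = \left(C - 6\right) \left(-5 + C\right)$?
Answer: $-56743$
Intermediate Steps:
$g{\left(C \right)} = \left(-6 + C\right) \left(-5 + C\right)$
$t{\left(E,M \right)} = E + 21 M$ ($t{\left(E,M \right)} = E - 3 \left(- 7 M\right) = E + 21 M$)
$J = -1000$ ($J = \left(3 + 21 \left(-17\right)\right) - 646 = \left(3 - 357\right) - 646 = -354 - 646 = -1000$)
$-743 + J g{\left(13 \right)} = -743 - 1000 \left(30 + 13^{2} - 143\right) = -743 - 1000 \left(30 + 169 - 143\right) = -743 - 56000 = -56743$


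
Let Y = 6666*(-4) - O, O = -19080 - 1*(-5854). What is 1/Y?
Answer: -1/13438 ≈ -7.4416e-5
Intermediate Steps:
O = -13226 (O = -19080 + 5854 = -13226)
Y = -13438 (Y = 6666*(-4) - 1*(-13226) = -26664 + 13226 = -13438)
1/Y = 1/(-13438) = -1/13438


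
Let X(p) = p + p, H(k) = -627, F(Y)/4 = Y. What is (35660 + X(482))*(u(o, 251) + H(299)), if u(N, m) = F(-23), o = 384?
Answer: -26332656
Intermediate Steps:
F(Y) = 4*Y
X(p) = 2*p
u(N, m) = -92 (u(N, m) = 4*(-23) = -92)
(35660 + X(482))*(u(o, 251) + H(299)) = (35660 + 2*482)*(-92 - 627) = (35660 + 964)*(-719) = 36624*(-719) = -26332656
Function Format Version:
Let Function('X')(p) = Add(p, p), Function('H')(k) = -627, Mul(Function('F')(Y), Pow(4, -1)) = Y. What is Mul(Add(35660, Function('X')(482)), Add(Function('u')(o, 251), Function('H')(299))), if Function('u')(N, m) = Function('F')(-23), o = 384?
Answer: -26332656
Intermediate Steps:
Function('F')(Y) = Mul(4, Y)
Function('X')(p) = Mul(2, p)
Function('u')(N, m) = -92 (Function('u')(N, m) = Mul(4, -23) = -92)
Mul(Add(35660, Function('X')(482)), Add(Function('u')(o, 251), Function('H')(299))) = Mul(Add(35660, Mul(2, 482)), Add(-92, -627)) = Mul(Add(35660, 964), -719) = Mul(36624, -719) = -26332656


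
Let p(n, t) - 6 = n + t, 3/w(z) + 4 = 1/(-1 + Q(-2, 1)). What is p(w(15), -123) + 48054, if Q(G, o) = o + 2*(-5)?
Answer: 1965387/41 ≈ 47936.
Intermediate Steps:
Q(G, o) = -10 + o (Q(G, o) = o - 10 = -10 + o)
w(z) = -30/41 (w(z) = 3/(-4 + 1/(-1 + (-10 + 1))) = 3/(-4 + 1/(-1 - 9)) = 3/(-4 + 1/(-10)) = 3/(-4 - ⅒) = 3/(-41/10) = 3*(-10/41) = -30/41)
p(n, t) = 6 + n + t (p(n, t) = 6 + (n + t) = 6 + n + t)
p(w(15), -123) + 48054 = (6 - 30/41 - 123) + 48054 = -4827/41 + 48054 = 1965387/41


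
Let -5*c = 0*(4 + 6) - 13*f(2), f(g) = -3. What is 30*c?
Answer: -234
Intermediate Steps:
c = -39/5 (c = -(0*(4 + 6) - 13*(-3))/5 = -(0*10 + 39)/5 = -(0 + 39)/5 = -⅕*39 = -39/5 ≈ -7.8000)
30*c = 30*(-39/5) = -234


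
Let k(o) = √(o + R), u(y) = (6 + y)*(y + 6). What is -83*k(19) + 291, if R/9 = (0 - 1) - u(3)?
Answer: 291 - 83*I*√719 ≈ 291.0 - 2225.6*I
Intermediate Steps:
u(y) = (6 + y)² (u(y) = (6 + y)*(6 + y) = (6 + y)²)
R = -738 (R = 9*((0 - 1) - (6 + 3)²) = 9*(-1 - 1*9²) = 9*(-1 - 1*81) = 9*(-1 - 81) = 9*(-82) = -738)
k(o) = √(-738 + o) (k(o) = √(o - 738) = √(-738 + o))
-83*k(19) + 291 = -83*√(-738 + 19) + 291 = -83*I*√719 + 291 = 291 - 83*I*√719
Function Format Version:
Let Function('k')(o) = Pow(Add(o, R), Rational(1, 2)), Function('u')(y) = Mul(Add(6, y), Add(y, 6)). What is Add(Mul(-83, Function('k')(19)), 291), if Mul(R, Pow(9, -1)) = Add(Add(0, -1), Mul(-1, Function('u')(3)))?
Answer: Add(291, Mul(-83, I, Pow(719, Rational(1, 2)))) ≈ Add(291.00, Mul(-2225.6, I))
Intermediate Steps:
Function('u')(y) = Pow(Add(6, y), 2) (Function('u')(y) = Mul(Add(6, y), Add(6, y)) = Pow(Add(6, y), 2))
R = -738 (R = Mul(9, Add(Add(0, -1), Mul(-1, Pow(Add(6, 3), 2)))) = Mul(9, Add(-1, Mul(-1, Pow(9, 2)))) = Mul(9, Add(-1, Mul(-1, 81))) = Mul(9, Add(-1, -81)) = Mul(9, -82) = -738)
Function('k')(o) = Pow(Add(-738, o), Rational(1, 2)) (Function('k')(o) = Pow(Add(o, -738), Rational(1, 2)) = Pow(Add(-738, o), Rational(1, 2)))
Add(Mul(-83, Function('k')(19)), 291) = Add(Mul(-83, Pow(Add(-738, 19), Rational(1, 2))), 291) = Add(Mul(-83, Pow(-719, Rational(1, 2))), 291) = Add(Mul(-83, Mul(I, Pow(719, Rational(1, 2)))), 291) = Add(Mul(-83, I, Pow(719, Rational(1, 2))), 291) = Add(291, Mul(-83, I, Pow(719, Rational(1, 2))))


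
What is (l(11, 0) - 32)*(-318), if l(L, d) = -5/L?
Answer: 113526/11 ≈ 10321.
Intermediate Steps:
(l(11, 0) - 32)*(-318) = (-5/11 - 32)*(-318) = -357/11*(-318) = 113526/11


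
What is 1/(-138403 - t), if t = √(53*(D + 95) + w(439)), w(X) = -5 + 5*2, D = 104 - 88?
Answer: -138403/19155384521 + 16*√23/19155384521 ≈ -7.2213e-6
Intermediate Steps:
D = 16
w(X) = 5 (w(X) = -5 + 10 = 5)
t = 16*√23 (t = √(53*(16 + 95) + 5) = √(53*111 + 5) = √(5883 + 5) = √5888 = 16*√23 ≈ 76.733)
1/(-138403 - t) = 1/(-138403 - 16*√23)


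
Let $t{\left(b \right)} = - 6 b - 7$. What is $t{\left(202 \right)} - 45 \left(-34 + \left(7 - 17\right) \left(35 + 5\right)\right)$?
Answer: $18311$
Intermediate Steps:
$t{\left(b \right)} = -7 - 6 b$
$t{\left(202 \right)} - 45 \left(-34 + \left(7 - 17\right) \left(35 + 5\right)\right) = \left(-7 - 1212\right) - 45 \left(-34 + \left(7 - 17\right) \left(35 + 5\right)\right) = \left(-7 - 1212\right) - 45 \left(-34 - 400\right) = -1219 - 45 \left(-34 - 400\right) = -1219 - 45 \left(-434\right) = -1219 - -19530 = -1219 + 19530 = 18311$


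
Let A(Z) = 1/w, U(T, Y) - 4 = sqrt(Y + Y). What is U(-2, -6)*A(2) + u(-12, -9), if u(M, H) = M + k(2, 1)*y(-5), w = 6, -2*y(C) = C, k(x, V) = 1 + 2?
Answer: -23/6 + I*sqrt(3)/3 ≈ -3.8333 + 0.57735*I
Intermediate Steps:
k(x, V) = 3
y(C) = -C/2
u(M, H) = 15/2 + M (u(M, H) = M + 3*(-1/2*(-5)) = M + 3*(5/2) = M + 15/2 = 15/2 + M)
U(T, Y) = 4 + sqrt(2)*sqrt(Y) (U(T, Y) = 4 + sqrt(Y + Y) = 4 + sqrt(2*Y) = 4 + sqrt(2)*sqrt(Y))
A(Z) = 1/6
U(-2, -6)*A(2) + u(-12, -9) = (4 + sqrt(2)*sqrt(-6))*(1/6) + (15/2 - 12) = (4 + sqrt(2)*(I*sqrt(6)))*(1/6) - 9/2 = (4 + 2*I*sqrt(3))*(1/6) - 9/2 = (2/3 + I*sqrt(3)/3) - 9/2 = -23/6 + I*sqrt(3)/3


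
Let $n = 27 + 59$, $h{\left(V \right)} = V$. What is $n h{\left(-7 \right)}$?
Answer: $-602$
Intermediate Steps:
$n = 86$
$n h{\left(-7 \right)} = 86 \left(-7\right) = -602$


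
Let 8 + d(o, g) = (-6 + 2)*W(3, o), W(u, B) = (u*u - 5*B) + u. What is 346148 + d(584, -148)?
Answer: 357772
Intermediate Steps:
W(u, B) = u + u**2 - 5*B (W(u, B) = (u**2 - 5*B) + u = u + u**2 - 5*B)
d(o, g) = -56 + 20*o (d(o, g) = -8 + (-6 + 2)*(3 + 3**2 - 5*o) = -8 - 4*(3 + 9 - 5*o) = -8 - 4*(12 - 5*o) = -8 + (-48 + 20*o) = -56 + 20*o)
346148 + d(584, -148) = 346148 + (-56 + 20*584) = 346148 + (-56 + 11680) = 346148 + 11624 = 357772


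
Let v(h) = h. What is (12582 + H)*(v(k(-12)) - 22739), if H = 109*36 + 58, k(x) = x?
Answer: -376847564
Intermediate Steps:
H = 3982 (H = 3924 + 58 = 3982)
(12582 + H)*(v(k(-12)) - 22739) = (12582 + 3982)*(-12 - 22739) = 16564*(-22751) = -376847564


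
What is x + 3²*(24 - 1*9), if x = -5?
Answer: 130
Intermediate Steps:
x + 3²*(24 - 1*9) = -5 + 3²*(24 - 1*9) = -5 + 9*(24 - 9) = -5 + 9*15 = -5 + 135 = 130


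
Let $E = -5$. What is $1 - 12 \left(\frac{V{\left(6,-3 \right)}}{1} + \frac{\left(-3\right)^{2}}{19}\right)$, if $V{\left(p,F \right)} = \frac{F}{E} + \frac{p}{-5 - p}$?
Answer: $- \frac{5579}{1045} \approx -5.3388$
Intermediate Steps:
$V{\left(p,F \right)} = - \frac{F}{5} + \frac{p}{-5 - p}$ ($V{\left(p,F \right)} = \frac{F}{-5} + \frac{p}{-5 - p} = F \left(- \frac{1}{5}\right) + \frac{p}{-5 - p} = - \frac{F}{5} + \frac{p}{-5 - p}$)
$1 - 12 \left(\frac{V{\left(6,-3 \right)}}{1} + \frac{\left(-3\right)^{2}}{19}\right) = 1 - 12 \left(\frac{\frac{1}{5 + 6} \left(\left(-1\right) \left(-3\right) - 6 - \left(- \frac{3}{5}\right) 6\right)}{1} + \frac{\left(-3\right)^{2}}{19}\right) = 1 - 12 \left(\frac{3 - 6 + \frac{18}{5}}{11} \cdot 1 + 9 \cdot \frac{1}{19}\right) = 1 - 12 \left(\frac{1}{11} \cdot \frac{3}{5} \cdot 1 + \frac{9}{19}\right) = 1 - 12 \left(\frac{3}{55} \cdot 1 + \frac{9}{19}\right) = 1 - 12 \left(\frac{3}{55} + \frac{9}{19}\right) = 1 - \frac{6624}{1045} = - \frac{5579}{1045}$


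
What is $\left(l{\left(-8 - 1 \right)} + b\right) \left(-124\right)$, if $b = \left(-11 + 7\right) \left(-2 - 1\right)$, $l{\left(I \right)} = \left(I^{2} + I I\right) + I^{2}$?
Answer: $-31620$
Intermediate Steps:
$l{\left(I \right)} = 3 I^{2}$ ($l{\left(I \right)} = \left(I^{2} + I^{2}\right) + I^{2} = 2 I^{2} + I^{2} = 3 I^{2}$)
$b = 12$ ($b = - 4 \left(-2 - 1\right) = \left(-4\right) \left(-3\right) = 12$)
$\left(l{\left(-8 - 1 \right)} + b\right) \left(-124\right) = \left(3 \left(-8 - 1\right)^{2} + 12\right) \left(-124\right) = \left(3 \left(-9\right)^{2} + 12\right) \left(-124\right) = \left(3 \cdot 81 + 12\right) \left(-124\right) = \left(243 + 12\right) \left(-124\right) = 255 \left(-124\right) = -31620$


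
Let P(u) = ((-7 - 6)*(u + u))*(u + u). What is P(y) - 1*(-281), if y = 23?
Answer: -27227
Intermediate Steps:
P(u) = -52*u**2 (P(u) = (-26*u)*(2*u) = -52*u**2)
P(y) - 1*(-281) = -52*23**2 - 1*(-281) = -52*529 + 281 = -27508 + 281 = -27227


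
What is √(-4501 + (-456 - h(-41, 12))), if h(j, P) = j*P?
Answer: I*√4465 ≈ 66.821*I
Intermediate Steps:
h(j, P) = P*j
√(-4501 + (-456 - h(-41, 12))) = √(-4501 + (-456 - 12*(-41))) = √(-4501 + (-456 - 1*(-492))) = √(-4501 + (-456 + 492)) = √(-4501 + 36) = √(-4465) = I*√4465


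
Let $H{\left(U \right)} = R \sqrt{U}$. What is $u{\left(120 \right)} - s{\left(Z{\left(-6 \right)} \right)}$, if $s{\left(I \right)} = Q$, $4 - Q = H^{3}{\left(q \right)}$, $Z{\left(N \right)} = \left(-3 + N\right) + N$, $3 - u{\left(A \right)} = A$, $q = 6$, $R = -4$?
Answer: $-121 - 384 \sqrt{6} \approx -1061.6$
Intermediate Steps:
$u{\left(A \right)} = 3 - A$
$H{\left(U \right)} = - 4 \sqrt{U}$
$Z{\left(N \right)} = -3 + 2 N$
$Q = 4 + 384 \sqrt{6}$ ($Q = 4 - \left(- 4 \sqrt{6}\right)^{3} = 4 - - 384 \sqrt{6} = 4 + 384 \sqrt{6} \approx 944.6$)
$s{\left(I \right)} = 4 + 384 \sqrt{6}$
$u{\left(120 \right)} - s{\left(Z{\left(-6 \right)} \right)} = \left(3 - 120\right) - \left(4 + 384 \sqrt{6}\right) = -117 - \left(4 + 384 \sqrt{6}\right) = -121 - 384 \sqrt{6}$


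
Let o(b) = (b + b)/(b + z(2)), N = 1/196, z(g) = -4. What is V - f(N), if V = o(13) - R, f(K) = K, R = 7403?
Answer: -13053805/1764 ≈ -7400.1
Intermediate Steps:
N = 1/196 ≈ 0.0051020
o(b) = 2*b/(-4 + b) (o(b) = (b + b)/(b - 4) = (2*b)/(-4 + b) = 2*b/(-4 + b))
V = -66601/9 (V = 2*13/(-4 + 13) - 1*7403 = 2*13/9 - 7403 = 2*13*(1/9) - 7403 = 26/9 - 7403 = -66601/9 ≈ -7400.1)
V - f(N) = -66601/9 - 1*1/196 = -66601/9 - 1/196 = -13053805/1764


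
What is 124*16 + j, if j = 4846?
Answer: 6830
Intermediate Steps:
124*16 + j = 124*16 + 4846 = 1984 + 4846 = 6830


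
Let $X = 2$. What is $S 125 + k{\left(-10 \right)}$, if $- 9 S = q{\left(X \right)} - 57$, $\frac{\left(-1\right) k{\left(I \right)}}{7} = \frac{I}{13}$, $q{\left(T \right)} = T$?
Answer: $\frac{90005}{117} \approx 769.27$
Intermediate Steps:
$k{\left(I \right)} = - \frac{7 I}{13}$ ($k{\left(I \right)} = - 7 \frac{I}{13} = - \frac{7 I}{13}$)
$S = \frac{55}{9}$ ($S = - \frac{2 - 57}{9} = \left(- \frac{1}{9}\right) \left(-55\right) = \frac{55}{9} \approx 6.1111$)
$S 125 + k{\left(-10 \right)} = \frac{55}{9} \cdot 125 - - \frac{70}{13} = \frac{6875}{9} + \frac{70}{13} = \frac{90005}{117}$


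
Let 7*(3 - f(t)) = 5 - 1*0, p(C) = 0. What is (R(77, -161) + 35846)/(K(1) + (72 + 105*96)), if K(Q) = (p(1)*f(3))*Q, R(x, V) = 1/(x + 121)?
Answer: 7097509/2010096 ≈ 3.5309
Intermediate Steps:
f(t) = 16/7 (f(t) = 3 - (5 - 1*0)/7 = 3 - (5 + 0)/7 = 3 - ⅐*5 = 3 - 5/7 = 16/7)
R(x, V) = 1/(121 + x)
K(Q) = 0 (K(Q) = (0*(16/7))*Q = 0*Q = 0)
(R(77, -161) + 35846)/(K(1) + (72 + 105*96)) = (1/(121 + 77) + 35846)/(0 + (72 + 105*96)) = (1/198 + 35846)/(0 + (72 + 10080)) = (1/198 + 35846)/(0 + 10152) = (7097509/198)/10152 = (7097509/198)*(1/10152) = 7097509/2010096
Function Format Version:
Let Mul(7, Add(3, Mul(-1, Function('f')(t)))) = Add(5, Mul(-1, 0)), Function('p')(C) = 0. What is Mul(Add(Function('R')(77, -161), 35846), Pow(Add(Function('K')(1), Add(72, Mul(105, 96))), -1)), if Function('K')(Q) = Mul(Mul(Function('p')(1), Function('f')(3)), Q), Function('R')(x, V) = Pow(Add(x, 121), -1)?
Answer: Rational(7097509, 2010096) ≈ 3.5309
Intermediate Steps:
Function('f')(t) = Rational(16, 7) (Function('f')(t) = Add(3, Mul(Rational(-1, 7), Add(5, Mul(-1, 0)))) = Add(3, Mul(Rational(-1, 7), Add(5, 0))) = Add(3, Mul(Rational(-1, 7), 5)) = Add(3, Rational(-5, 7)) = Rational(16, 7))
Function('R')(x, V) = Pow(Add(121, x), -1)
Function('K')(Q) = 0 (Function('K')(Q) = Mul(Mul(0, Rational(16, 7)), Q) = Mul(0, Q) = 0)
Mul(Add(Function('R')(77, -161), 35846), Pow(Add(Function('K')(1), Add(72, Mul(105, 96))), -1)) = Mul(Add(Pow(Add(121, 77), -1), 35846), Pow(Add(0, Add(72, Mul(105, 96))), -1)) = Mul(Add(Pow(198, -1), 35846), Pow(Add(0, Add(72, 10080)), -1)) = Mul(Add(Rational(1, 198), 35846), Pow(Add(0, 10152), -1)) = Mul(Rational(7097509, 198), Pow(10152, -1)) = Mul(Rational(7097509, 198), Rational(1, 10152)) = Rational(7097509, 2010096)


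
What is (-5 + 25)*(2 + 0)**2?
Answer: 80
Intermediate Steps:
(-5 + 25)*(2 + 0)**2 = 20*2**2 = 20*4 = 80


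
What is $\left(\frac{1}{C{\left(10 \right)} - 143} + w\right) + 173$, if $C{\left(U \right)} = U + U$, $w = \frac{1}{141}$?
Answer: $\frac{333369}{1927} \approx 173.0$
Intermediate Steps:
$w = \frac{1}{141} \approx 0.0070922$
$C{\left(U \right)} = 2 U$
$\left(\frac{1}{C{\left(10 \right)} - 143} + w\right) + 173 = \left(\frac{1}{2 \cdot 10 - 143} + \frac{1}{141}\right) + 173 = \left(\frac{1}{20 - 143} + \frac{1}{141}\right) + 173 = \left(\frac{1}{-123} + \frac{1}{141}\right) + 173 = \left(- \frac{1}{123} + \frac{1}{141}\right) + 173 = - \frac{2}{1927} + 173 = \frac{333369}{1927}$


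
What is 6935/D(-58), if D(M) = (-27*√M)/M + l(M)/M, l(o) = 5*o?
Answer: 2011150/2179 - 187245*I*√58/2179 ≈ 922.97 - 654.44*I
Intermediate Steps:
D(M) = 5 - 27/√M (D(M) = (-27*√M)/M + (5*M)/M = -27/√M + 5 = 5 - 27/√M)
6935/D(-58) = 6935/(5 - (-27)*I*√58/58) = 6935/(5 + 27*I*√58/58)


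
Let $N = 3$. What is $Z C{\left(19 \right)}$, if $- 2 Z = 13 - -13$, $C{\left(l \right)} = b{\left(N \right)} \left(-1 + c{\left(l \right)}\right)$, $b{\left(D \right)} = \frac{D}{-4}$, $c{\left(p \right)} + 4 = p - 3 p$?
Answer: $- \frac{1677}{4} \approx -419.25$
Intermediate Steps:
$c{\left(p \right)} = -4 - 2 p$ ($c{\left(p \right)} = -4 + \left(p - 3 p\right) = -4 - 2 p$)
$b{\left(D \right)} = - \frac{D}{4}$ ($b{\left(D \right)} = D \left(- \frac{1}{4}\right) = - \frac{D}{4}$)
$C{\left(l \right)} = \frac{15}{4} + \frac{3 l}{2}$ ($C{\left(l \right)} = \left(- \frac{1}{4}\right) 3 \left(-1 - \left(4 + 2 l\right)\right) = - \frac{3 \left(-5 - 2 l\right)}{4} = \frac{15}{4} + \frac{3 l}{2}$)
$Z = -13$ ($Z = - \frac{13 - -13}{2} = - \frac{13 + 13}{2} = \left(- \frac{1}{2}\right) 26 = -13$)
$Z C{\left(19 \right)} = - 13 \left(\frac{15}{4} + \frac{3}{2} \cdot 19\right) = - 13 \left(\frac{15}{4} + \frac{57}{2}\right) = \left(-13\right) \frac{129}{4} = - \frac{1677}{4}$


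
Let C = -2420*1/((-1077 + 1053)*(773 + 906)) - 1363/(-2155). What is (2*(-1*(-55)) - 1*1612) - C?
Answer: -32622658577/21709470 ≈ -1502.7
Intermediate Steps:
C = 15034637/21709470 (C = -2420/(1679*(-24)) - 1363*(-1/2155) = -2420/(-40296) + 1363/2155 = -2420*(-1/40296) + 1363/2155 = 605/10074 + 1363/2155 = 15034637/21709470 ≈ 0.69254)
(2*(-1*(-55)) - 1*1612) - C = (2*(-1*(-55)) - 1*1612) - 1*15034637/21709470 = (2*55 - 1612) - 15034637/21709470 = (110 - 1612) - 15034637/21709470 = -1502 - 15034637/21709470 = -32622658577/21709470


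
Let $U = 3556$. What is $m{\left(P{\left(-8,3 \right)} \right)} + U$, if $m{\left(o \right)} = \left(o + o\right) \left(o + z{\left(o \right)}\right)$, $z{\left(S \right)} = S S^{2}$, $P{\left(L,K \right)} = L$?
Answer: $11876$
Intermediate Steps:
$z{\left(S \right)} = S^{3}$
$m{\left(o \right)} = 2 o \left(o + o^{3}\right)$ ($m{\left(o \right)} = \left(o + o\right) \left(o + o^{3}\right) = 2 o \left(o + o^{3}\right)$)
$m{\left(P{\left(-8,3 \right)} \right)} + U = 2 \left(-8\right)^{2} \left(1 + \left(-8\right)^{2}\right) + 3556 = 2 \cdot 64 \left(1 + 64\right) + 3556 = 2 \cdot 64 \cdot 65 + 3556 = 8320 + 3556 = 11876$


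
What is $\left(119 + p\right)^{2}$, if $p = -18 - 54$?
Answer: $2209$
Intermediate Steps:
$p = -72$ ($p = -18 - 54 = -72$)
$\left(119 + p\right)^{2} = \left(119 - 72\right)^{2} = 47^{2} = 2209$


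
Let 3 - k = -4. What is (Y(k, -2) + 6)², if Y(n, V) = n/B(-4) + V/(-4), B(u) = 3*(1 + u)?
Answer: 10609/324 ≈ 32.744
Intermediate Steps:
k = 7 (k = 3 - 1*(-4) = 3 + 4 = 7)
B(u) = 3 + 3*u
Y(n, V) = -V/4 - n/9 (Y(n, V) = n/(3 + 3*(-4)) + V/(-4) = n/(3 - 12) + V*(-¼) = n/(-9) - V/4 = n*(-⅑) - V/4 = -n/9 - V/4 = -V/4 - n/9)
(Y(k, -2) + 6)² = ((-¼*(-2) - ⅑*7) + 6)² = ((½ - 7/9) + 6)² = (-5/18 + 6)² = (103/18)² = 10609/324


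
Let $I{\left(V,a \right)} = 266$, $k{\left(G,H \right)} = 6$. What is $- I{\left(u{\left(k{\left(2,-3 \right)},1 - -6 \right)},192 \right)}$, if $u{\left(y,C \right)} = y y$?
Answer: $-266$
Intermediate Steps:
$u{\left(y,C \right)} = y^{2}$
$- I{\left(u{\left(k{\left(2,-3 \right)},1 - -6 \right)},192 \right)} = \left(-1\right) 266 = -266$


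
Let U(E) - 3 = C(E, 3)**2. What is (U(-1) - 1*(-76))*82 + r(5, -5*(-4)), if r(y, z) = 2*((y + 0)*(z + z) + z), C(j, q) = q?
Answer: 7656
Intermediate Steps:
r(y, z) = 2*z + 4*y*z (r(y, z) = 2*(y*(2*z) + z) = 2*(2*y*z + z) = 2*(z + 2*y*z) = 2*z + 4*y*z)
U(E) = 12 (U(E) = 3 + 3**2 = 3 + 9 = 12)
(U(-1) - 1*(-76))*82 + r(5, -5*(-4)) = (12 - 1*(-76))*82 + 2*(-5*(-4))*(1 + 2*5) = (12 + 76)*82 + 2*20*(1 + 10) = 88*82 + 2*20*11 = 7216 + 440 = 7656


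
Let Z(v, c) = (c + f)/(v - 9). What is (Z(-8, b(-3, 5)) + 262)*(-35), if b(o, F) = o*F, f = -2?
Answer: -9205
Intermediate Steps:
b(o, F) = F*o
Z(v, c) = (-2 + c)/(-9 + v) (Z(v, c) = (c - 2)/(v - 9) = (-2 + c)/(-9 + v))
(Z(-8, b(-3, 5)) + 262)*(-35) = ((-2 + 5*(-3))/(-9 - 8) + 262)*(-35) = ((-2 - 15)/(-17) + 262)*(-35) = (-1/17*(-17) + 262)*(-35) = (1 + 262)*(-35) = 263*(-35) = -9205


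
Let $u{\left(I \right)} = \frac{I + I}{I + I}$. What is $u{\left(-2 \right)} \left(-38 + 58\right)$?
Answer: $20$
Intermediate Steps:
$u{\left(I \right)} = 1$ ($u{\left(I \right)} = \frac{2 I}{2 I} = 2 I \frac{1}{2 I} = 1$)
$u{\left(-2 \right)} \left(-38 + 58\right) = 1 \left(-38 + 58\right) = 1 \cdot 20 = 20$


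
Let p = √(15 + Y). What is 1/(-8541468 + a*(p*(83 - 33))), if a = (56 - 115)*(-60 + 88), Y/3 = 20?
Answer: -711789/6037080716252 + 51625*√3/9055621074378 ≈ -1.0803e-7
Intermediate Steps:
Y = 60 (Y = 3*20 = 60)
a = -1652 (a = -59*28 = -1652)
p = 5*√3 (p = √(15 + 60) = √75 = 5*√3 ≈ 8.6602)
1/(-8541468 + a*(p*(83 - 33))) = 1/(-8541468 - 1652*5*√3*(83 - 33)) = 1/(-8541468 - 1652*5*√3*50) = 1/(-8541468 - 413000*√3)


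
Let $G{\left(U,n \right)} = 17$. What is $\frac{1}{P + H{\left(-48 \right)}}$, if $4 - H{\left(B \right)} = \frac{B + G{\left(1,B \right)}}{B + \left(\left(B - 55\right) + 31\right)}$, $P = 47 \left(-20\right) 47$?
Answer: $- \frac{120}{5301151} \approx -2.2637 \cdot 10^{-5}$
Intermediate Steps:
$P = -44180$ ($P = \left(-940\right) 47 = -44180$)
$H{\left(B \right)} = 4 - \frac{17 + B}{-24 + 2 B}$ ($H{\left(B \right)} = 4 - \frac{B + 17}{B + \left(\left(B - 55\right) + 31\right)} = 4 - \frac{17 + B}{B + \left(\left(-55 + B\right) + 31\right)} = 4 - \frac{17 + B}{B + \left(-24 + B\right)} = 4 - \frac{17 + B}{-24 + 2 B}$)
$\frac{1}{P + H{\left(-48 \right)}} = \frac{1}{-44180 + \frac{-113 + 7 \left(-48\right)}{2 \left(-12 - 48\right)}} = \frac{1}{-44180 + \frac{-113 - 336}{2 \left(-60\right)}} = \frac{1}{-44180 + \frac{1}{2} \left(- \frac{1}{60}\right) \left(-449\right)} = \frac{1}{-44180 + \frac{449}{120}} = \frac{1}{- \frac{5301151}{120}} = - \frac{120}{5301151}$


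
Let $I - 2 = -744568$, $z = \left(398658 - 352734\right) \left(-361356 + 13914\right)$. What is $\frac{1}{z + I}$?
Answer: $- \frac{1}{15956670974} \approx -6.267 \cdot 10^{-11}$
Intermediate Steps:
$z = -15955926408$ ($z = 45924 \left(-347442\right) = -15955926408$)
$I = -744566$ ($I = 2 - 744568 = -744566$)
$\frac{1}{z + I} = \frac{1}{-15955926408 - 744566} = \frac{1}{-15956670974} = - \frac{1}{15956670974}$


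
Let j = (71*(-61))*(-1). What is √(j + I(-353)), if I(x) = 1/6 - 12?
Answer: √155490/6 ≈ 65.720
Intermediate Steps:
I(x) = -71/6 (I(x) = 1*(⅙) - 12 = ⅙ - 12 = -71/6)
j = 4331 (j = -4331*(-1) = 4331)
√(j + I(-353)) = √(4331 - 71/6) = √(25915/6) = √155490/6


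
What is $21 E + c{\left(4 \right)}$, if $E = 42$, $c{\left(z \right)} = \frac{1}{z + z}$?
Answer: $\frac{7057}{8} \approx 882.13$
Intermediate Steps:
$c{\left(z \right)} = \frac{1}{2 z}$
$21 E + c{\left(4 \right)} = 21 \cdot 42 + \frac{1}{2 \cdot 4} = 882 + \frac{1}{2} \cdot \frac{1}{4} = 882 + \frac{1}{8} = \frac{7057}{8}$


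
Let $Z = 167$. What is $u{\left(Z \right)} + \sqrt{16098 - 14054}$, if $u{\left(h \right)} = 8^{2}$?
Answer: $64 + 2 \sqrt{511} \approx 109.21$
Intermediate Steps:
$u{\left(h \right)} = 64$
$u{\left(Z \right)} + \sqrt{16098 - 14054} = 64 + \sqrt{16098 - 14054} = 64 + \sqrt{2044} = 64 + 2 \sqrt{511}$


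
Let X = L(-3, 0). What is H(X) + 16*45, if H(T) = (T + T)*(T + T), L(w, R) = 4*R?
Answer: 720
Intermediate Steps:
X = 0 (X = 4*0 = 0)
H(T) = 4*T² (H(T) = (2*T)*(2*T) = 4*T²)
H(X) + 16*45 = 4*0² + 16*45 = 4*0 + 720 = 0 + 720 = 720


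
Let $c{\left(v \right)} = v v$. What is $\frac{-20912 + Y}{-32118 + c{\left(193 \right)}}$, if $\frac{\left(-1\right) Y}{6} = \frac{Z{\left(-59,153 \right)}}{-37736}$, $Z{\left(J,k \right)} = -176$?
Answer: $- \frac{98642036}{24202927} \approx -4.0756$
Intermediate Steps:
$Y = - \frac{132}{4717}$ ($Y = - 6 \left(- \frac{176}{-37736}\right) = - 6 \left(\left(-176\right) \left(- \frac{1}{37736}\right)\right) = \left(-6\right) \frac{22}{4717} = - \frac{132}{4717} \approx -0.027984$)
$c{\left(v \right)} = v^{2}$
$\frac{-20912 + Y}{-32118 + c{\left(193 \right)}} = \frac{-20912 - \frac{132}{4717}}{-32118 + 193^{2}} = - \frac{98642036}{4717 \left(-32118 + 37249\right)} = - \frac{98642036}{4717 \cdot 5131} = \left(- \frac{98642036}{4717}\right) \frac{1}{5131} = - \frac{98642036}{24202927}$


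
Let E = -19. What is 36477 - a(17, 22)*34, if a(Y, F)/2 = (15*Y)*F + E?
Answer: -343711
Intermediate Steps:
a(Y, F) = -38 + 30*F*Y (a(Y, F) = 2*((15*Y)*F - 19) = 2*(15*F*Y - 19) = 2*(-19 + 15*F*Y) = -38 + 30*F*Y)
36477 - a(17, 22)*34 = 36477 - (-38 + 30*22*17)*34 = 36477 - (-38 + 11220)*34 = 36477 - 11182*34 = 36477 - 1*380188 = 36477 - 380188 = -343711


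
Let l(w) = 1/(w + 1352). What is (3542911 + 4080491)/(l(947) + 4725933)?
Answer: 8763100599/5432459984 ≈ 1.6131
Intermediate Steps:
l(w) = 1/(1352 + w)
(3542911 + 4080491)/(l(947) + 4725933) = (3542911 + 4080491)/(1/(1352 + 947) + 4725933) = 7623402/(1/2299 + 4725933) = 7623402/(10864919968/2299) = 7623402*(2299/10864919968) = 8763100599/5432459984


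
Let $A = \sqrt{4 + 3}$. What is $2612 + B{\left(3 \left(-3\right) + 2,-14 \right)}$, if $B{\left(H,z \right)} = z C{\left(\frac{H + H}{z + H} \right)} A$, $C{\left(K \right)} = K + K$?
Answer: $2612 - \frac{56 \sqrt{7}}{3} \approx 2562.6$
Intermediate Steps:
$A = \sqrt{7} \approx 2.6458$
$C{\left(K \right)} = 2 K$
$B{\left(H,z \right)} = \frac{4 H z \sqrt{7}}{H + z}$ ($B{\left(H,z \right)} = z 2 \frac{H + H}{z + H} \sqrt{7} = z 2 \frac{2 H}{H + z} \sqrt{7} = z \frac{4 H}{H + z} \sqrt{7} = \frac{4 H z}{H + z} \sqrt{7} = \frac{4 H z \sqrt{7}}{H + z}$)
$2612 + B{\left(3 \left(-3\right) + 2,-14 \right)} = 2612 + 4 \left(3 \left(-3\right) + 2\right) \left(-14\right) \sqrt{7} \frac{1}{\left(3 \left(-3\right) + 2\right) - 14} = 2612 + 4 \left(-9 + 2\right) \left(-14\right) \sqrt{7} \frac{1}{\left(-9 + 2\right) - 14} = 2612 + 4 \left(-7\right) \left(-14\right) \sqrt{7} \frac{1}{-7 - 14} = 2612 + 4 \left(-7\right) \left(-14\right) \sqrt{7} \frac{1}{-21} = 2612 + 4 \left(-7\right) \left(-14\right) \sqrt{7} \left(- \frac{1}{21}\right) = 2612 - \frac{56 \sqrt{7}}{3}$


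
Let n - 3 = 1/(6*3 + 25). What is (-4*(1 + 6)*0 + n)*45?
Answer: 5850/43 ≈ 136.05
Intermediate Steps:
n = 130/43 (n = 3 + 1/(6*3 + 25) = 3 + 1/(18 + 25) = 3 + 1/43 = 130/43 ≈ 3.0233)
(-4*(1 + 6)*0 + n)*45 = (-4*(1 + 6)*0 + 130/43)*45 = (-4*7*0 + 130/43)*45 = (-28*0 + 130/43)*45 = (0 + 130/43)*45 = (130/43)*45 = 5850/43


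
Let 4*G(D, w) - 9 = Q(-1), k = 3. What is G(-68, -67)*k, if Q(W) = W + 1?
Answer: 27/4 ≈ 6.7500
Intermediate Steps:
Q(W) = 1 + W
G(D, w) = 9/4 (G(D, w) = 9/4 + (1 - 1)/4 = 9/4 + (1/4)*0 = 9/4 + 0 = 9/4)
G(-68, -67)*k = (9/4)*3 = 27/4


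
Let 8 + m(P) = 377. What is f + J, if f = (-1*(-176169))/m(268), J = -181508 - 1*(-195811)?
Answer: 1817992/123 ≈ 14780.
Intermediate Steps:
m(P) = 369 (m(P) = -8 + 377 = 369)
J = 14303 (J = -181508 + 195811 = 14303)
f = 58723/123 (f = -1*(-176169)/369 = 176169*(1/369) = 58723/123 ≈ 477.42)
f + J = 58723/123 + 14303 = 1817992/123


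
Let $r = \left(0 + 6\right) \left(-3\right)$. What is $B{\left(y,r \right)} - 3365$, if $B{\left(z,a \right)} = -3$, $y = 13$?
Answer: $-3368$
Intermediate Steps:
$r = -18$ ($r = 6 \left(-3\right) = -18$)
$B{\left(y,r \right)} - 3365 = -3 - 3365 = -3368$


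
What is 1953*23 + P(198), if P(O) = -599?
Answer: 44320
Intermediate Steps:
1953*23 + P(198) = 1953*23 - 599 = 44919 - 599 = 44320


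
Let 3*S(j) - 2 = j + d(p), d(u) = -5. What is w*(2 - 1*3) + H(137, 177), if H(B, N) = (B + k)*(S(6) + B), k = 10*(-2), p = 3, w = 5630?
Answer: 10516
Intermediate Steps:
k = -20
S(j) = -1 + j/3 (S(j) = ⅔ + (j - 5)/3 = ⅔ + (-5 + j)/3 = ⅔ + (-5/3 + j/3) = -1 + j/3)
H(B, N) = (1 + B)*(-20 + B) (H(B, N) = (B - 20)*((-1 + (⅓)*6) + B) = (-20 + B)*((-1 + 2) + B) = (-20 + B)*(1 + B) = (1 + B)*(-20 + B))
w*(2 - 1*3) + H(137, 177) = 5630*(2 - 1*3) + (-20 + 137² - 19*137) = 5630*(2 - 3) + (-20 + 18769 - 2603) = 5630*(-1) + 16146 = -5630 + 16146 = 10516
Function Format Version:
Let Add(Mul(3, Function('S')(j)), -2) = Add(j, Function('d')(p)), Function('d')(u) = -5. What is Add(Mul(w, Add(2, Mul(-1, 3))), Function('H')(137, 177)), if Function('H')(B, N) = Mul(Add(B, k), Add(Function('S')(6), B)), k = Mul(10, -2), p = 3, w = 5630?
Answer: 10516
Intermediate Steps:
k = -20
Function('S')(j) = Add(-1, Mul(Rational(1, 3), j)) (Function('S')(j) = Add(Rational(2, 3), Mul(Rational(1, 3), Add(j, -5))) = Add(Rational(2, 3), Mul(Rational(1, 3), Add(-5, j))) = Add(Rational(2, 3), Add(Rational(-5, 3), Mul(Rational(1, 3), j))) = Add(-1, Mul(Rational(1, 3), j)))
Function('H')(B, N) = Mul(Add(1, B), Add(-20, B)) (Function('H')(B, N) = Mul(Add(B, -20), Add(Add(-1, Mul(Rational(1, 3), 6)), B)) = Mul(Add(-20, B), Add(Add(-1, 2), B)) = Mul(Add(-20, B), Add(1, B)) = Mul(Add(1, B), Add(-20, B)))
Add(Mul(w, Add(2, Mul(-1, 3))), Function('H')(137, 177)) = Add(Mul(5630, Add(2, Mul(-1, 3))), Add(-20, Pow(137, 2), Mul(-19, 137))) = Add(Mul(5630, Add(2, -3)), Add(-20, 18769, -2603)) = Add(Mul(5630, -1), 16146) = Add(-5630, 16146) = 10516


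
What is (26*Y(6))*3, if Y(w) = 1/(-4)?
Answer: -39/2 ≈ -19.500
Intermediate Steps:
Y(w) = -¼
(26*Y(6))*3 = (26*(-¼))*3 = -13/2*3 = -39/2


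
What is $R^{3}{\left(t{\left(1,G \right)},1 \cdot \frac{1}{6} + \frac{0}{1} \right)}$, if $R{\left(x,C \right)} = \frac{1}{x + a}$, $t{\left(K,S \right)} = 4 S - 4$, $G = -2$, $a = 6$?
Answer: $- \frac{1}{216} \approx -0.0046296$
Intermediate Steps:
$t{\left(K,S \right)} = -4 + 4 S$ ($t{\left(K,S \right)} = 4 S - 4 = -4 + 4 S$)
$R{\left(x,C \right)} = \frac{1}{6 + x}$ ($R{\left(x,C \right)} = \frac{1}{x + 6} = \frac{1}{6 + x}$)
$R^{3}{\left(t{\left(1,G \right)},1 \cdot \frac{1}{6} + \frac{0}{1} \right)} = \left(\frac{1}{6 + \left(-4 + 4 \left(-2\right)\right)}\right)^{3} = \left(\frac{1}{6 - 12}\right)^{3} = \left(\frac{1}{-6}\right)^{3} = \left(- \frac{1}{6}\right)^{3} = - \frac{1}{216}$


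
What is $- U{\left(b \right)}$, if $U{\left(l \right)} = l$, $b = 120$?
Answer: $-120$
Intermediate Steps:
$- U{\left(b \right)} = \left(-1\right) 120 = -120$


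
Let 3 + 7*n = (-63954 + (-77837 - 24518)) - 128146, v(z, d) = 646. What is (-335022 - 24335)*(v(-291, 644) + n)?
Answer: 104190531152/7 ≈ 1.4884e+10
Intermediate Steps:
n = -294458/7 (n = -3/7 + ((-63954 + (-77837 - 24518)) - 128146)/7 = -3/7 + ((-63954 - 102355) - 128146)/7 = -3/7 + (-166309 - 128146)/7 = -3/7 + (1/7)*(-294455) = -3/7 - 42065 = -294458/7 ≈ -42065.)
(-335022 - 24335)*(v(-291, 644) + n) = (-335022 - 24335)*(646 - 294458/7) = -359357*(-289936/7) = 104190531152/7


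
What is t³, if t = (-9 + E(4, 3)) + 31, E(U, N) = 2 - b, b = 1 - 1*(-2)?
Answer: 9261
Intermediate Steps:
b = 3 (b = 1 + 2 = 3)
E(U, N) = -1 (E(U, N) = 2 - 1*3 = 2 - 3 = -1)
t = 21 (t = (-9 - 1) + 31 = -10 + 31 = 21)
t³ = 21³ = 9261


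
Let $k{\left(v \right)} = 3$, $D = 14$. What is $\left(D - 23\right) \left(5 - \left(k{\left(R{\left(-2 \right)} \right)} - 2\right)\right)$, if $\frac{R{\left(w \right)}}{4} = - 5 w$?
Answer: $-36$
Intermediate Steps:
$R{\left(w \right)} = - 20 w$ ($R{\left(w \right)} = 4 \left(- 5 w\right) = - 20 w$)
$\left(D - 23\right) \left(5 - \left(k{\left(R{\left(-2 \right)} \right)} - 2\right)\right) = \left(14 - 23\right) \left(5 - \left(3 - 2\right)\right) = - 9 \left(5 - 1\right) = \left(-9\right) 4 = -36$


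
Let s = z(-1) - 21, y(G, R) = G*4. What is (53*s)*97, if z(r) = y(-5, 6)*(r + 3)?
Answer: -313601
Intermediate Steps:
y(G, R) = 4*G
z(r) = -60 - 20*r (z(r) = (4*(-5))*(r + 3) = -20*(3 + r) = -60 - 20*r)
s = -61 (s = (-60 - 20*(-1)) - 21 = (-60 + 20) - 21 = -40 - 21 = -61)
(53*s)*97 = (53*(-61))*97 = -3233*97 = -313601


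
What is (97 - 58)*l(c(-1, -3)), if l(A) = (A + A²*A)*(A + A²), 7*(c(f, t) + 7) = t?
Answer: -13064416560/16807 ≈ -7.7732e+5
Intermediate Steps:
c(f, t) = -7 + t/7
l(A) = (A + A²)*(A + A³) (l(A) = (A + A³)*(A + A²) = (A + A²)*(A + A³))
(97 - 58)*l(c(-1, -3)) = (97 - 58)*((-7 + (⅐)*(-3))²*(1 + (-7 + (⅐)*(-3)) + (-7 + (⅐)*(-3))² + (-7 + (⅐)*(-3))³)) = 39*((-7 - 3/7)²*(1 + (-7 - 3/7) + (-7 - 3/7)² + (-7 - 3/7)³)) = 39*((-52/7)²*(1 - 52/7 + (-52/7)² + (-52/7)³)) = 39*(2704*(1 - 52/7 + 2704/49 - 140608/343)/49) = 39*((2704/49)*(-123885/343)) = 39*(-334985040/16807) = -13064416560/16807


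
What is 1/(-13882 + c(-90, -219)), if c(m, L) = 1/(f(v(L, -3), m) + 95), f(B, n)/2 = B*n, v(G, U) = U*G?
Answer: -118165/1640366531 ≈ -7.2036e-5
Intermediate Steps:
v(G, U) = G*U
f(B, n) = 2*B*n (f(B, n) = 2*(B*n) = 2*B*n)
c(m, L) = 1/(95 - 6*L*m) (c(m, L) = 1/(2*(L*(-3))*m + 95) = 1/(2*(-3*L)*m + 95) = 1/(-6*L*m + 95) = 1/(95 - 6*L*m))
1/(-13882 + c(-90, -219)) = 1/(-13882 + 1/(95 - 6*(-219)*(-90))) = 1/(-13882 + 1/(95 - 118260)) = 1/(-13882 + 1/(-118165)) = 1/(-13882 - 1/118165) = 1/(-1640366531/118165) = -118165/1640366531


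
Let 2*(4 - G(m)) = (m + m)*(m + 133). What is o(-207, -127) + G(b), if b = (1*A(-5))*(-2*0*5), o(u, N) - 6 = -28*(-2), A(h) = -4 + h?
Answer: 66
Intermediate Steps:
o(u, N) = 62 (o(u, N) = 6 - 28*(-2) = 6 + 56 = 62)
b = 0 (b = (1*(-4 - 5))*(-2*0*5) = (1*(-9))*(0*5) = -9*0 = 0)
G(m) = 4 - m*(133 + m) (G(m) = 4 - (m + m)*(m + 133)/2 = 4 - 2*m*(133 + m)/2 = 4 - m*(133 + m))
o(-207, -127) + G(b) = 62 + (4 - 1*0² - 133*0) = 62 + (4 - 1*0 + 0) = 62 + (4 + 0 + 0) = 62 + 4 = 66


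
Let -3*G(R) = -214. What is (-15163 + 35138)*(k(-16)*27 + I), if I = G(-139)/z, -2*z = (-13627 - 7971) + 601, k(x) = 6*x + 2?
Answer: -3193417831750/62991 ≈ -5.0696e+7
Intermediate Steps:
k(x) = 2 + 6*x
G(R) = 214/3 (G(R) = -1/3*(-214) = 214/3)
z = 20997/2 (z = -((-13627 - 7971) + 601)/2 = -(-21598 + 601)/2 = -1/2*(-20997) = 20997/2 ≈ 10499.)
I = 428/62991 (I = 214/(3*(20997/2)) = (214/3)*(2/20997) = 428/62991 ≈ 0.0067946)
(-15163 + 35138)*(k(-16)*27 + I) = (-15163 + 35138)*((2 + 6*(-16))*27 + 428/62991) = 19975*((2 - 96)*27 + 428/62991) = 19975*(-94*27 + 428/62991) = 19975*(-2538 + 428/62991) = 19975*(-159870730/62991) = -3193417831750/62991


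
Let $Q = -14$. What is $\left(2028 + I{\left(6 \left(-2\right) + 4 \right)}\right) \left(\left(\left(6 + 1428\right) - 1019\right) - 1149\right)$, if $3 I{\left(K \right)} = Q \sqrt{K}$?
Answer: $-1488552 + \frac{20552 i \sqrt{2}}{3} \approx -1.4886 \cdot 10^{6} + 9688.3 i$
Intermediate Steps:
$I{\left(K \right)} = - \frac{14 \sqrt{K}}{3}$ ($I{\left(K \right)} = \frac{\left(-14\right) \sqrt{K}}{3} = - \frac{14 \sqrt{K}}{3}$)
$\left(2028 + I{\left(6 \left(-2\right) + 4 \right)}\right) \left(\left(\left(6 + 1428\right) - 1019\right) - 1149\right) = \left(2028 - \frac{14 \sqrt{6 \left(-2\right) + 4}}{3}\right) \left(\left(\left(6 + 1428\right) - 1019\right) - 1149\right) = \left(2028 - \frac{14 \sqrt{-12 + 4}}{3}\right) \left(\left(1434 - 1019\right) - 1149\right) = \left(2028 - \frac{14 \sqrt{-8}}{3}\right) \left(415 - 1149\right) = \left(2028 - \frac{14 \cdot 2 i \sqrt{2}}{3}\right) \left(-734\right) = \left(2028 - \frac{28 i \sqrt{2}}{3}\right) \left(-734\right) = -1488552 + \frac{20552 i \sqrt{2}}{3}$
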